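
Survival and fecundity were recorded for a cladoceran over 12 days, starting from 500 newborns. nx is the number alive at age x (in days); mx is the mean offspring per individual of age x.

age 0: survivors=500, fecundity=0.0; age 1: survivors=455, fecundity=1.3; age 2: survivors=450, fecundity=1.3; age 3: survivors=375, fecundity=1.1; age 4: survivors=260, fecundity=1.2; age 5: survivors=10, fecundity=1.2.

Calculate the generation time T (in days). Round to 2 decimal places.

2.25

lx = nx/n0 = nx/500: 1, 0.91, 0.9, 0.75, 0.52, 0.02
lx·mx: 0, 1.183, 1.17, 0.825, 0.624, 0.024 → R0 = 3.826
x·lx·mx: 0, 1.183, 2.34, 2.475, 2.496, 0.12 → Σ = 8.614
T = 8.614 / 3.826 = 2.251438… → 2.25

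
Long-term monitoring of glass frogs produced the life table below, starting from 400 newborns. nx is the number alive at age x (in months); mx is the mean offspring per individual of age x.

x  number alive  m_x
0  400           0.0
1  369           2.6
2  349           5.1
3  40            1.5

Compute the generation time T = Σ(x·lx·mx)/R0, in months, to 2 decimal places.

1.68

lx = nx/n0 = nx/400: 1, 0.9225, 0.8725, 0.1
lx·mx: 0, 2.3985, 4.44975, 0.15 → R0 = 6.99825
x·lx·mx: 0, 2.3985, 8.8995, 0.45 → Σ = 11.748
T = 11.748 / 6.99825 = 1.678705… → 1.68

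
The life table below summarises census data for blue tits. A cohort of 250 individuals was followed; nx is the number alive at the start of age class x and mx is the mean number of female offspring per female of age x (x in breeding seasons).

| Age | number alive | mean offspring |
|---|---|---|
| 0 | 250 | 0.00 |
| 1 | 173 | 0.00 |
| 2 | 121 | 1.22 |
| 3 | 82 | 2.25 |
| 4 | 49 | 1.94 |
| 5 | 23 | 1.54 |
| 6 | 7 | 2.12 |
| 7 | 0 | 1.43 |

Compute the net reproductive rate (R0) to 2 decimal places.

lx = nx/n0 = nx/250: 1, 0.692, 0.484, 0.328, 0.196, 0.092, 0.028, 0
lx·mx by age: 0, 0, 0.59048, 0.738, 0.38024, 0.14168, 0.05936, 0
R0 = Σ lx·mx = 1.90976 → 1.91

1.91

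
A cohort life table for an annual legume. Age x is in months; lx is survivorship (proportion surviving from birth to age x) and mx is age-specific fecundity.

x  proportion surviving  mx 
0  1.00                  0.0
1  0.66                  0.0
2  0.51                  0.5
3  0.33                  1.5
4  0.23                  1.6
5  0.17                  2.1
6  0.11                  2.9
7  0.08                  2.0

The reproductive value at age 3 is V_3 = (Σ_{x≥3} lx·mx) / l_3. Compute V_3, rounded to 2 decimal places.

lx·mx for x ≥ 3: 0.495, 0.368, 0.357, 0.319, 0.16 → sum = 1.699
V_3 = 1.699 / l_3 = 1.699 / 0.33 = 5.148485… → 5.15

5.15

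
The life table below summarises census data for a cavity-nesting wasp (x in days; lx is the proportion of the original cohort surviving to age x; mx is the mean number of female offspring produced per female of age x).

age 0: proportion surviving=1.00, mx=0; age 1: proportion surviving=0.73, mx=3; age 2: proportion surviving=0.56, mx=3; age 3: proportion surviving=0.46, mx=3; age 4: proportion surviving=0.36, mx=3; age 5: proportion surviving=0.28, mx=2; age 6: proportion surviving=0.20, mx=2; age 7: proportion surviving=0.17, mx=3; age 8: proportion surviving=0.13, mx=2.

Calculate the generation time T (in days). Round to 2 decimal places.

lx·mx: 0, 2.19, 1.68, 1.38, 1.08, 0.56, 0.4, 0.51, 0.26 → R0 = 8.06
x·lx·mx: 0, 2.19, 3.36, 4.14, 4.32, 2.8, 2.4, 3.57, 2.08 → Σ = 24.86
T = 24.86 / 8.06 = 3.084367… → 3.08

3.08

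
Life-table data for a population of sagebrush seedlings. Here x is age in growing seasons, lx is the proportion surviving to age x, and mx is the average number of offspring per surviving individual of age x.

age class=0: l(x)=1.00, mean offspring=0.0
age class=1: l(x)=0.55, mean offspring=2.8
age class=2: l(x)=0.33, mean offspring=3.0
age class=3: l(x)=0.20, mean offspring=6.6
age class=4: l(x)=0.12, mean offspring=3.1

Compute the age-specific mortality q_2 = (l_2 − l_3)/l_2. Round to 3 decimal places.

0.394

q_2 = (l_2 − l_3) / l_2 = (0.33 − 0.2) / 0.33
     = 0.13 / 0.33 = 0.393939… → 0.394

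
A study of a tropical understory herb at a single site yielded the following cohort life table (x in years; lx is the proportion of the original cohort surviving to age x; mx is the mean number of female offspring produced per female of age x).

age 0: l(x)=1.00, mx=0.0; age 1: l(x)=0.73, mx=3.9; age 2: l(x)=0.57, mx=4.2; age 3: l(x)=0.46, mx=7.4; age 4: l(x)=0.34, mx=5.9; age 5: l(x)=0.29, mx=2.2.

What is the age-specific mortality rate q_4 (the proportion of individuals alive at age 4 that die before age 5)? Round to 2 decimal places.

0.15

q_4 = (l_4 − l_5) / l_4 = (0.34 − 0.29) / 0.34
     = 0.05 / 0.34 = 0.147059… → 0.15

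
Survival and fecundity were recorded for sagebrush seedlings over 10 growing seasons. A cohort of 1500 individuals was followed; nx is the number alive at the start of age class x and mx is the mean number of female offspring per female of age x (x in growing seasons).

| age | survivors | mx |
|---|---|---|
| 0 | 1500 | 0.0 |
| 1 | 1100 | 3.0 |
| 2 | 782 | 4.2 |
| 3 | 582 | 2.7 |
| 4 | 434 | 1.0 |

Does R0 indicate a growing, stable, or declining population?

growing

lx = nx/n0 = nx/1500: 1, 0.73333…, 0.52133…, 0.388, 0.28933…
R0 = Σ lx·mx = 0 + 2.2… + 2.1896… + 1.0476 + 0.289333… = 5.726533…
R0 > 1, so the population is growing.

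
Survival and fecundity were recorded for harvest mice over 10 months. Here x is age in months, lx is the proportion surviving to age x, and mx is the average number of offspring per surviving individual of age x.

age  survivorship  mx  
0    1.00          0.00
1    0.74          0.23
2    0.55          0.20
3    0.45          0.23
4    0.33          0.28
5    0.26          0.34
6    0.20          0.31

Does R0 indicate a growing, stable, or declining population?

declining

R0 = Σ lx·mx = 0 + 0.1702 + 0.11 + 0.1035 + 0.0924 + 0.0884 + 0.062 = 0.6265
R0 < 1, so the population is declining.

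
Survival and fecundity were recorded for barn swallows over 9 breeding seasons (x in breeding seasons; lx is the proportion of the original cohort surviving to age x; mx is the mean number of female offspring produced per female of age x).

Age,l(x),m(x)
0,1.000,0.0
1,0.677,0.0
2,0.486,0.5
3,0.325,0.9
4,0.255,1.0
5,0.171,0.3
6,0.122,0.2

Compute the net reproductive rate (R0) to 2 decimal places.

0.87

lx·mx by age: 0, 0, 0.243, 0.2925, 0.255, 0.0513, 0.0244
R0 = Σ lx·mx = 0.8662 → 0.87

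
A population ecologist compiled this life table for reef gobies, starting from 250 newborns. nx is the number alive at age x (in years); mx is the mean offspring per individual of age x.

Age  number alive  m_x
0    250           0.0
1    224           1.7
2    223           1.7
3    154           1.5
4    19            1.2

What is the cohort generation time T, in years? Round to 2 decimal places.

1.90

lx = nx/n0 = nx/250: 1, 0.896, 0.892, 0.616, 0.076
lx·mx: 0, 1.5232, 1.5164, 0.924, 0.0912 → R0 = 4.0548
x·lx·mx: 0, 1.5232, 3.0328, 2.772, 0.3648 → Σ = 7.6928
T = 7.6928 / 4.0548 = 1.897208… → 1.90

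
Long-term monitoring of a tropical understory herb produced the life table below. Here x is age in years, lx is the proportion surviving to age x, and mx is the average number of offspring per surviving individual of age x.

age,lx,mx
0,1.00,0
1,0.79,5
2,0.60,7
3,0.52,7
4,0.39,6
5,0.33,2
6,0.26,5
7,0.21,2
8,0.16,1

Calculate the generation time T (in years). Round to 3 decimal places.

2.876

lx·mx: 0, 3.95, 4.2, 3.64, 2.34, 0.66, 1.3, 0.42, 0.16 → R0 = 16.67
x·lx·mx: 0, 3.95, 8.4, 10.92, 9.36, 3.3, 7.8, 2.94, 1.28 → Σ = 47.95
T = 47.95 / 16.67 = 2.876425… → 2.876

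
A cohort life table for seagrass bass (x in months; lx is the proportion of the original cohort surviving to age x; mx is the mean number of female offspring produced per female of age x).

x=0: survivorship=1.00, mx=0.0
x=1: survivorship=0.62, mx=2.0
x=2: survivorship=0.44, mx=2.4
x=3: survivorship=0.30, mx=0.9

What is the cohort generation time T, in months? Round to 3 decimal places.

1.622

lx·mx: 0, 1.24, 1.056, 0.27 → R0 = 2.566
x·lx·mx: 0, 1.24, 2.112, 0.81 → Σ = 4.162
T = 4.162 / 2.566 = 1.62198… → 1.622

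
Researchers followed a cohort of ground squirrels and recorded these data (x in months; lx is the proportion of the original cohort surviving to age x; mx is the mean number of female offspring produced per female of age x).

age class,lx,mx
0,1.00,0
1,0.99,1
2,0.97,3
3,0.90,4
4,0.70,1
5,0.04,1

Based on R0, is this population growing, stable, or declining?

growing

R0 = Σ lx·mx = 0 + 0.99 + 2.91 + 3.6 + 0.7 + 0.04 = 8.24
R0 > 1, so the population is growing.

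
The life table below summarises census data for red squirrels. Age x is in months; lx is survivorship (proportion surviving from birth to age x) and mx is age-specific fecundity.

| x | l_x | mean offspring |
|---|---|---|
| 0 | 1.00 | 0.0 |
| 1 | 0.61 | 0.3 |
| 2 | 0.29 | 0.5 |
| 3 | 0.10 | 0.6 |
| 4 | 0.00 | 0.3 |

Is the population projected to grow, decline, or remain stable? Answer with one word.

R0 = Σ lx·mx = 0 + 0.183 + 0.145 + 0.06 + 0 = 0.388
R0 < 1, so the population is declining.

declining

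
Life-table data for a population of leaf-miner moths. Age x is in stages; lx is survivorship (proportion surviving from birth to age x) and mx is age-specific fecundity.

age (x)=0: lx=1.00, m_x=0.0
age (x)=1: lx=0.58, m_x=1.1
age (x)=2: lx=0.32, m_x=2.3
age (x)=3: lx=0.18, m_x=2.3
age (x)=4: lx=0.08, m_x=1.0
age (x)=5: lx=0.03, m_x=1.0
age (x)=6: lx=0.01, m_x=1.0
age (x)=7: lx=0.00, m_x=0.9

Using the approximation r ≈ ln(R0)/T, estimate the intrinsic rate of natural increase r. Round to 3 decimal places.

R0 = Σ lx·mx = 0 + 0.638 + 0.736 + 0.414 + 0.08 + 0.03 + 0.01 + 0 = 1.908
Σ x·lx·mx = 3.882; T = 3.882/1.908 = 2.03459…
r ≈ ln(R0)/T = ln(1.908)/2.03459… = 0.31754… → 0.318

0.318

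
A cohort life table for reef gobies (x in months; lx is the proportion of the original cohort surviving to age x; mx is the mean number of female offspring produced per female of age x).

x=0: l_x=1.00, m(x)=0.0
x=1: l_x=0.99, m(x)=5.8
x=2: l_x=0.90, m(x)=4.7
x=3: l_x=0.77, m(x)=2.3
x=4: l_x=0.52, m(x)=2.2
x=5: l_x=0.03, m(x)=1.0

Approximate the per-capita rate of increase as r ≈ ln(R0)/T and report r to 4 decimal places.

R0 = Σ lx·mx = 0 + 5.742 + 4.23 + 1.771 + 1.144 + 0.03 = 12.917
Σ x·lx·mx = 24.241; T = 24.241/12.917 = 1.87667…
r ≈ ln(R0)/T = ln(12.917)/1.87667… = 1.36334… → 1.3633

1.3633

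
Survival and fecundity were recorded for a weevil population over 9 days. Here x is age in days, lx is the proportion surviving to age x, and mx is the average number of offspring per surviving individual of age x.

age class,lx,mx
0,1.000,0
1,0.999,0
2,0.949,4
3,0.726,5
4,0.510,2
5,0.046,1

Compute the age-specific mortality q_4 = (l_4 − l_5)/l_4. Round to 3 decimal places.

0.910

q_4 = (l_4 − l_5) / l_4 = (0.51 − 0.046) / 0.51
     = 0.464 / 0.51 = 0.909804… → 0.910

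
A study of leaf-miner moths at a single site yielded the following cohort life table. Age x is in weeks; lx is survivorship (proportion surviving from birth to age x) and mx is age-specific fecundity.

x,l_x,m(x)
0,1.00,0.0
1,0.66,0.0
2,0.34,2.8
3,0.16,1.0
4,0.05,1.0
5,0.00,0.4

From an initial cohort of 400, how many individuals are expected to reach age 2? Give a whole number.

136

Expected survivors = N0 · l_2 = 400 × 0.34 = 136 → 136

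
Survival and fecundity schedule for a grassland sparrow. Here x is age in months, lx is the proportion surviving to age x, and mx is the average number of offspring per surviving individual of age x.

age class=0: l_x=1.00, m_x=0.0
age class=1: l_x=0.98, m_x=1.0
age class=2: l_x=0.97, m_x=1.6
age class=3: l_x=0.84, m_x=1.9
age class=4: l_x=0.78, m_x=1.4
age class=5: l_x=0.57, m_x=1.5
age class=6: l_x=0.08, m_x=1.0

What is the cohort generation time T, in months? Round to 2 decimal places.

lx·mx: 0, 0.98, 1.552, 1.596, 1.092, 0.855, 0.08 → R0 = 6.155
x·lx·mx: 0, 0.98, 3.104, 4.788, 4.368, 4.275, 0.48 → Σ = 17.995
T = 17.995 / 6.155 = 2.923639… → 2.92

2.92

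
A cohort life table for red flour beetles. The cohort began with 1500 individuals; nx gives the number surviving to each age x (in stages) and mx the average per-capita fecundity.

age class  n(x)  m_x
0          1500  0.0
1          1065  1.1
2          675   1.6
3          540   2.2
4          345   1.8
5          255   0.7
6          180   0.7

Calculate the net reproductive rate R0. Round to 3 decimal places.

2.910

lx = nx/n0 = nx/1500: 1, 0.71, 0.45, 0.36, 0.23, 0.17, 0.12
lx·mx by age: 0, 0.781, 0.72, 0.792, 0.414, 0.119, 0.084
R0 = Σ lx·mx = 2.91 → 2.910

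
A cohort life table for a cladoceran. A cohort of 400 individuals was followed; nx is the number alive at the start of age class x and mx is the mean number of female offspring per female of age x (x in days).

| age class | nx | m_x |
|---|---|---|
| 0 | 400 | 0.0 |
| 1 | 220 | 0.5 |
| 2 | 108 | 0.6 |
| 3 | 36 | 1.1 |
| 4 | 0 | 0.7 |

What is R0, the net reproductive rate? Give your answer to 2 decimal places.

lx = nx/n0 = nx/400: 1, 0.55, 0.27, 0.09, 0
lx·mx by age: 0, 0.275, 0.162, 0.099, 0
R0 = Σ lx·mx = 0.536 → 0.54

0.54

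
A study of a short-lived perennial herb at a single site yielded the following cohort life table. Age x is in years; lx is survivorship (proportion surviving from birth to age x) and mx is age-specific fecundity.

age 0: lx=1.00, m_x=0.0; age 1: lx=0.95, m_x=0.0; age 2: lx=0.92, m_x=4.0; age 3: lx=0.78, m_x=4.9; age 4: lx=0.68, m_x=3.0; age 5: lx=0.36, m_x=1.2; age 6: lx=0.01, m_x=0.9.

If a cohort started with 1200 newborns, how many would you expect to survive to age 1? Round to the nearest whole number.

Expected survivors = N0 · l_1 = 1200 × 0.95 = 1140 → 1140

1140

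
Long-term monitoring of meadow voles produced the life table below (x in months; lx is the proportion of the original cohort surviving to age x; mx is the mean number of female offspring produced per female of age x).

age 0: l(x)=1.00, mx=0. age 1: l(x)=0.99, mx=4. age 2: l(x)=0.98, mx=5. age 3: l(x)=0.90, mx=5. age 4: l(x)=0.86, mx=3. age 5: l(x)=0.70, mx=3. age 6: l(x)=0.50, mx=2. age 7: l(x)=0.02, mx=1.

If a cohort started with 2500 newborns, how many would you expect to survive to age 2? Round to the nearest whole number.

Expected survivors = N0 · l_2 = 2500 × 0.98 = 2450 → 2450

2450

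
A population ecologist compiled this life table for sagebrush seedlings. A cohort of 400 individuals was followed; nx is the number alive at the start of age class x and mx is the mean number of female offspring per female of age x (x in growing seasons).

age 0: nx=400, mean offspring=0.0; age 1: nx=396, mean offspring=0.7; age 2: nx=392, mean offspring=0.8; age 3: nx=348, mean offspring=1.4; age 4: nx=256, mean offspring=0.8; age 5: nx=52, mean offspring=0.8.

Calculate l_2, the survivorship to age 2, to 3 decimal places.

l_2 = n_2/n_0 = 392/400 = 0.98 → 0.980

0.980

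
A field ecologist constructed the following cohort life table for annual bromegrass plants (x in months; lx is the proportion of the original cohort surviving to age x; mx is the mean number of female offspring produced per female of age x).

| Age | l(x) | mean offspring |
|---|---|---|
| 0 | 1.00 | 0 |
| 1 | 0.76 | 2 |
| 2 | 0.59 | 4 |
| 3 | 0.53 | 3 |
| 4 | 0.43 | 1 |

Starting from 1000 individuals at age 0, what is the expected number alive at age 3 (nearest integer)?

Expected survivors = N0 · l_3 = 1000 × 0.53 = 530 → 530

530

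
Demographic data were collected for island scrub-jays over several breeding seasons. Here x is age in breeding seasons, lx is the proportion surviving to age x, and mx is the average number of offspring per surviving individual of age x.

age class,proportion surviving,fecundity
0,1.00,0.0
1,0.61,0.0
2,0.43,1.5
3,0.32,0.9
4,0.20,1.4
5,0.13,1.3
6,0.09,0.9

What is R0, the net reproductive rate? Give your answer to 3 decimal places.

1.463

lx·mx by age: 0, 0, 0.645, 0.288, 0.28, 0.169, 0.081
R0 = Σ lx·mx = 1.463 → 1.463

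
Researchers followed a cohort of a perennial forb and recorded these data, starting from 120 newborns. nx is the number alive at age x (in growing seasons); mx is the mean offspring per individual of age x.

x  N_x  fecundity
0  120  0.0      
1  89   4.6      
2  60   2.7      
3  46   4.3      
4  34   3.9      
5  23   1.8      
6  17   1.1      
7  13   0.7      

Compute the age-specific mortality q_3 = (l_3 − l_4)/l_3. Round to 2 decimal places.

lx = nx/n0 = nx/120: 1, 0.74167…, 0.5, 0.38333…, 0.28333…, 0.19167…, 0.14167…, 0.10833…
q_3 = (l_3 − l_4) / l_3 = (0.383333… − 0.283333…) / 0.383333…
     = 0.1… / 0.383333… = 0.26087… → 0.26

0.26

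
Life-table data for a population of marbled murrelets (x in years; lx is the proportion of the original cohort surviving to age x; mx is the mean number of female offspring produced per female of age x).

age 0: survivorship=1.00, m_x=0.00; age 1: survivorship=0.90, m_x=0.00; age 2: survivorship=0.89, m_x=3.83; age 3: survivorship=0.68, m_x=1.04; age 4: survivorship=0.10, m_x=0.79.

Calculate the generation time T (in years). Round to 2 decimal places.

lx·mx: 0, 0, 3.4087, 0.7072, 0.079 → R0 = 4.1949
x·lx·mx: 0, 0, 6.8174, 2.1216, 0.316 → Σ = 9.255
T = 9.255 / 4.1949 = 2.20625… → 2.21

2.21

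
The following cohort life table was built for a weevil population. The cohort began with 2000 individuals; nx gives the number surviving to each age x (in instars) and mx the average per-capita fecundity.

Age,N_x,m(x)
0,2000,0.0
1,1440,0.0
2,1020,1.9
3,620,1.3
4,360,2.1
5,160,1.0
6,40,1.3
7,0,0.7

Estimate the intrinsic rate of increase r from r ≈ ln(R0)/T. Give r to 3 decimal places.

lx = nx/n0 = nx/2000: 1, 0.72, 0.51, 0.31, 0.18, 0.08, 0.02, 0
R0 = Σ lx·mx = 0 + 0 + 0.969 + 0.403 + 0.378 + 0.08 + 0.026 + 0 = 1.856
Σ x·lx·mx = 5.215; T = 5.215/1.856 = 2.80981…
r ≈ ln(R0)/T = ln(1.856)/2.80981… = 0.22009… → 0.220

0.220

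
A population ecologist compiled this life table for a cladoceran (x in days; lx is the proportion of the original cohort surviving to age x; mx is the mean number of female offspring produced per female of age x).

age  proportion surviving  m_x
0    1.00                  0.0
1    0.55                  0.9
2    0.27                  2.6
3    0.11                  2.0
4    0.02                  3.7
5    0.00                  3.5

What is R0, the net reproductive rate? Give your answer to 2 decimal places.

1.49

lx·mx by age: 0, 0.495, 0.702, 0.22, 0.074, 0
R0 = Σ lx·mx = 1.491 → 1.49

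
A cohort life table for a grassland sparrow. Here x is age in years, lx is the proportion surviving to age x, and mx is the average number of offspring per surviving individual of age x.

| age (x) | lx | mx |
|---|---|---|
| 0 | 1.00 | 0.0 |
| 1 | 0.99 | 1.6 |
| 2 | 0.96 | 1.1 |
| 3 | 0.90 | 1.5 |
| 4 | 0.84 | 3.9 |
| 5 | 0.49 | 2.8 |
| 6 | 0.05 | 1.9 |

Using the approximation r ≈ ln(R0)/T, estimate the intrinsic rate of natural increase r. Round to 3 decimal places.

0.669

R0 = Σ lx·mx = 0 + 1.584 + 1.056 + 1.35 + 3.276 + 1.372 + 0.095 = 8.733
Σ x·lx·mx = 28.28; T = 28.28/8.733 = 3.23829…
r ≈ ln(R0)/T = ln(8.733)/3.23829… = 0.66921… → 0.669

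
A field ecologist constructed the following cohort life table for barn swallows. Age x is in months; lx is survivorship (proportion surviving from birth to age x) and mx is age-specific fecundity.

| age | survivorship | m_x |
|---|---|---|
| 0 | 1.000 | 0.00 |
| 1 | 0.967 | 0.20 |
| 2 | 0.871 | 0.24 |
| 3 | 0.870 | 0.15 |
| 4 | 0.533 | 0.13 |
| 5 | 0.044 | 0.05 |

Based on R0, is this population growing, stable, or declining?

declining

R0 = Σ lx·mx = 0 + 0.1934 + 0.20904 + 0.1305 + 0.06929 + 0.0022 = 0.60443
R0 < 1, so the population is declining.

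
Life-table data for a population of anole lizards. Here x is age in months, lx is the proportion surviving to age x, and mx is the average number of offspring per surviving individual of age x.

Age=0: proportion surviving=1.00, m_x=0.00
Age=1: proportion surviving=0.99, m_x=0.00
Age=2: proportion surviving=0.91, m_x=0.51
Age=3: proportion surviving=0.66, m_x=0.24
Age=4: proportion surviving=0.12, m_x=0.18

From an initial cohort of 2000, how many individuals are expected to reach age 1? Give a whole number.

1980

Expected survivors = N0 · l_1 = 2000 × 0.99 = 1980 → 1980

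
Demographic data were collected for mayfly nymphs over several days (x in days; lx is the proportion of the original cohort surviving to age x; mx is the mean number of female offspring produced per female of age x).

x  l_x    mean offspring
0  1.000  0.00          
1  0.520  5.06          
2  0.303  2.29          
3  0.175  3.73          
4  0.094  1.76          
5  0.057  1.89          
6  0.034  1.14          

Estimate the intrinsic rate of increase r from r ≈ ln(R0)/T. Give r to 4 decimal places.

R0 = Σ lx·mx = 0 + 2.6312 + 0.69387 + 0.65275 + 0.16544 + 0.10773 + 0.03876 = 4.28975
Σ x·lx·mx = 7.41016; T = 7.41016/4.28975 = 1.72741…
r ≈ ln(R0)/T = ln(4.28975)/1.72741… = 0.843012… → 0.8430

0.8430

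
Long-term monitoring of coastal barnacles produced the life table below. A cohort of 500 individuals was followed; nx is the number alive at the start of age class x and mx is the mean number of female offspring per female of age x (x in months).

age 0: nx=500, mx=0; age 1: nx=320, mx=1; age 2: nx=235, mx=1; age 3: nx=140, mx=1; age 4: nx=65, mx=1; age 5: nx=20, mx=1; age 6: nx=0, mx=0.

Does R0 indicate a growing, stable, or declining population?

growing

lx = nx/n0 = nx/500: 1, 0.64, 0.47, 0.28, 0.13, 0.04, 0
R0 = Σ lx·mx = 0 + 0.64 + 0.47 + 0.28 + 0.13 + 0.04 + 0 = 1.56
R0 > 1, so the population is growing.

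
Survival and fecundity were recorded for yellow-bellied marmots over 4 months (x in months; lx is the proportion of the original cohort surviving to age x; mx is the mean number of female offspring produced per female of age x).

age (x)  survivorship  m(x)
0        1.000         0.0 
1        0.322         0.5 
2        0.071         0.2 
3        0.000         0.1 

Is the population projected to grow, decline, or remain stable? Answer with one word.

declining

R0 = Σ lx·mx = 0 + 0.161 + 0.0142 + 0 = 0.1752
R0 < 1, so the population is declining.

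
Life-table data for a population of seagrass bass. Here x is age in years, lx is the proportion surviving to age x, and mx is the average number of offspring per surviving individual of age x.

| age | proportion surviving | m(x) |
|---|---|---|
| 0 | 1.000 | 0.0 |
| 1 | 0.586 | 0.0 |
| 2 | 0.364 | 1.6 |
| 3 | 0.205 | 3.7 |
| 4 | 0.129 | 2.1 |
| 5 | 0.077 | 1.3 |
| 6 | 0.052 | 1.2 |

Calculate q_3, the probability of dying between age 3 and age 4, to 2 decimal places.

q_3 = (l_3 − l_4) / l_3 = (0.205 − 0.129) / 0.205
     = 0.076 / 0.205 = 0.370732… → 0.37

0.37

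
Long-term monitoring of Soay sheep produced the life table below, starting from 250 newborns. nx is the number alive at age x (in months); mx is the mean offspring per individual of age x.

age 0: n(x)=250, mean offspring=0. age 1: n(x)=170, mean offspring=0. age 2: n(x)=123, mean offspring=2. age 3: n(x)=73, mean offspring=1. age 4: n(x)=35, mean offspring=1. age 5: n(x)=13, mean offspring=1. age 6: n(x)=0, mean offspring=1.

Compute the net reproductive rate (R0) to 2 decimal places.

lx = nx/n0 = nx/250: 1, 0.68, 0.492, 0.292, 0.14, 0.052, 0
lx·mx by age: 0, 0, 0.984, 0.292, 0.14, 0.052, 0
R0 = Σ lx·mx = 1.468 → 1.47

1.47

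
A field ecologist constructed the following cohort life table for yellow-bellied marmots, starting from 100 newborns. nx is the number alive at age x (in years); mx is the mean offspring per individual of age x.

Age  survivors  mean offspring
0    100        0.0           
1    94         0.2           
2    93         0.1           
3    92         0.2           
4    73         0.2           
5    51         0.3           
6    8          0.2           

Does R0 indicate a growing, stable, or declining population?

declining

lx = nx/n0 = nx/100: 1, 0.94, 0.93, 0.92, 0.73, 0.51, 0.08
R0 = Σ lx·mx = 0 + 0.188 + 0.093 + 0.184 + 0.146 + 0.153 + 0.016 = 0.78
R0 < 1, so the population is declining.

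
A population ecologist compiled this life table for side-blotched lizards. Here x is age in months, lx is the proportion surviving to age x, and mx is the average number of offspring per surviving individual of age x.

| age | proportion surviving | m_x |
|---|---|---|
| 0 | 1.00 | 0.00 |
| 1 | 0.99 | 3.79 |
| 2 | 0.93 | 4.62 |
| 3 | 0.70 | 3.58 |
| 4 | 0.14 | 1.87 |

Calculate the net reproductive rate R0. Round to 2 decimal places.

lx·mx by age: 0, 3.7521, 4.2966, 2.506, 0.2618
R0 = Σ lx·mx = 10.8165 → 10.82

10.82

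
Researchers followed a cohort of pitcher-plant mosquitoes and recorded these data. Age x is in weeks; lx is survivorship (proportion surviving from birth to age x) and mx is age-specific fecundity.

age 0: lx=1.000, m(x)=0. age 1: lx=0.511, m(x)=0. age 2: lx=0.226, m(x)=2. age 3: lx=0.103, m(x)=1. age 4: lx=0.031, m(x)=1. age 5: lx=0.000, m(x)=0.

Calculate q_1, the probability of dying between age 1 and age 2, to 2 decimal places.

q_1 = (l_1 − l_2) / l_1 = (0.511 − 0.226) / 0.511
     = 0.285 / 0.511 = 0.55773… → 0.56

0.56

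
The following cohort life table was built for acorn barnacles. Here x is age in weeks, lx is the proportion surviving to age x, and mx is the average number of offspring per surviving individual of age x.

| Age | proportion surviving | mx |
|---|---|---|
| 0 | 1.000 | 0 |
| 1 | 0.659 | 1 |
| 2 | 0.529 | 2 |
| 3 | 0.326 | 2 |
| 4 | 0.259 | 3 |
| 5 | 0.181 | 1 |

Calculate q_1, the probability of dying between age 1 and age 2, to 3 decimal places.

q_1 = (l_1 − l_2) / l_1 = (0.659 − 0.529) / 0.659
     = 0.13 / 0.659 = 0.197269… → 0.197

0.197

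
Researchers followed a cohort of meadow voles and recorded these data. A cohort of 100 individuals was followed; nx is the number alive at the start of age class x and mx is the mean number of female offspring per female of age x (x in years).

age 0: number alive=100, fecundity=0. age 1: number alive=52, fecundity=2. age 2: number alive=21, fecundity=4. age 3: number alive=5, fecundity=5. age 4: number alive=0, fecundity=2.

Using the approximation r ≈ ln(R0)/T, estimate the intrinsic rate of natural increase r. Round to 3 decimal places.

lx = nx/n0 = nx/100: 1, 0.52, 0.21, 0.05, 0
R0 = Σ lx·mx = 0 + 1.04 + 0.84 + 0.25 + 0 = 2.13
Σ x·lx·mx = 3.47; T = 3.47/2.13 = 1.62911…
r ≈ ln(R0)/T = ln(2.13)/1.62911… = 0.46413… → 0.464

0.464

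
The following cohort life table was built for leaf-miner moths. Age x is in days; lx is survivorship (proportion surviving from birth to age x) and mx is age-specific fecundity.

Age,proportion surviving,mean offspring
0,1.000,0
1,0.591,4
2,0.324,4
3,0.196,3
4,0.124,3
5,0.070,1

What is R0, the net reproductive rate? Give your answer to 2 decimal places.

lx·mx by age: 0, 2.364, 1.296, 0.588, 0.372, 0.07
R0 = Σ lx·mx = 4.69 → 4.69

4.69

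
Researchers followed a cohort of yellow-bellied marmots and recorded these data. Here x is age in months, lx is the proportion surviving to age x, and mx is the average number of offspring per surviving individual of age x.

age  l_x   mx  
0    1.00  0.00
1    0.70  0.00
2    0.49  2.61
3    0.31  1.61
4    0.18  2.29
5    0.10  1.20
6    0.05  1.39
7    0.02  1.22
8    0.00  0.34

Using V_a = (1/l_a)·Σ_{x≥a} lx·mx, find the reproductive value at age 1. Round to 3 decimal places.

lx·mx for x ≥ 1: 0, 1.2789, 0.4991, 0.4122, 0.12, 0.0695, 0.0244, 0 → sum = 2.4041
V_1 = 2.4041 / l_1 = 2.4041 / 0.7 = 3.434429… → 3.434

3.434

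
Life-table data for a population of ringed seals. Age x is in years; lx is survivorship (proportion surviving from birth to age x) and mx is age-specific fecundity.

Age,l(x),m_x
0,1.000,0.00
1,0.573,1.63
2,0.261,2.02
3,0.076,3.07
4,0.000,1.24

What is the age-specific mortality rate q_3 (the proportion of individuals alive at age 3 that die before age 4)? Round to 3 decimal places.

1.000

q_3 = (l_3 − l_4) / l_3 = (0.076 − 0) / 0.076
     = 0.076 / 0.076 = 1 → 1.000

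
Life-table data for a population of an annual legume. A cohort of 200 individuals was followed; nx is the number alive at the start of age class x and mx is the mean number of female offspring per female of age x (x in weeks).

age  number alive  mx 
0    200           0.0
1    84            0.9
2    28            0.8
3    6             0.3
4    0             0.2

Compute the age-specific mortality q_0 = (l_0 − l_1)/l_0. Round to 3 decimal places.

0.580

lx = nx/n0 = nx/200: 1, 0.42, 0.14, 0.03, 0
q_0 = (l_0 − l_1) / l_0 = (1 − 0.42) / 1
     = 0.58 / 1 = 0.58 → 0.580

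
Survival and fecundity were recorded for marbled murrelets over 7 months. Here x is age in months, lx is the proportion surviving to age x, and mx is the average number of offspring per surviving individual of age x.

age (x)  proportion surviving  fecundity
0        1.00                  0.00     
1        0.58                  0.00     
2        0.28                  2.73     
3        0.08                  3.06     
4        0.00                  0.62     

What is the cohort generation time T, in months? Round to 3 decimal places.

lx·mx: 0, 0, 0.7644, 0.2448, 0 → R0 = 1.0092
x·lx·mx: 0, 0, 1.5288, 0.7344, 0 → Σ = 2.2632
T = 2.2632 / 1.0092 = 2.242568… → 2.243

2.243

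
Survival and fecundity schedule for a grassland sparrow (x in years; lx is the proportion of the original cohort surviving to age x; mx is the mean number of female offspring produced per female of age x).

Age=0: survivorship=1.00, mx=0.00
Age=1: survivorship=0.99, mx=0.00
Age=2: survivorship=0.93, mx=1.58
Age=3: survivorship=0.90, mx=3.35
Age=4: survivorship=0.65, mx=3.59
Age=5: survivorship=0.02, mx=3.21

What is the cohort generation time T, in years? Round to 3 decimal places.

lx·mx: 0, 0, 1.4694, 3.015, 2.3335, 0.0642 → R0 = 6.8821
x·lx·mx: 0, 0, 2.9388, 9.045, 9.334, 0.321 → Σ = 21.6388
T = 21.6388 / 6.8821 = 3.144215… → 3.144

3.144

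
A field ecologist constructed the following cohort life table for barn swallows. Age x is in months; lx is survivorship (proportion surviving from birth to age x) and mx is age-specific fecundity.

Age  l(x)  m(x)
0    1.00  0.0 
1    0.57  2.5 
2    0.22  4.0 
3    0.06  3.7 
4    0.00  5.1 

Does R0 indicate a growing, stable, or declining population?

growing

R0 = Σ lx·mx = 0 + 1.425 + 0.88 + 0.222 + 0 = 2.527
R0 > 1, so the population is growing.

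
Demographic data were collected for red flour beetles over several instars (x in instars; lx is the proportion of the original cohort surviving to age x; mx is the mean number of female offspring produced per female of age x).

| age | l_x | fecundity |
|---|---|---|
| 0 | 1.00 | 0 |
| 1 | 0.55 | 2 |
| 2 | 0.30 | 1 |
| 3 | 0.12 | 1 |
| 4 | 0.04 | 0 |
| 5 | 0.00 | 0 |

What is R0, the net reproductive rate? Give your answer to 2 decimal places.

lx·mx by age: 0, 1.1, 0.3, 0.12, 0, 0
R0 = Σ lx·mx = 1.52 → 1.52

1.52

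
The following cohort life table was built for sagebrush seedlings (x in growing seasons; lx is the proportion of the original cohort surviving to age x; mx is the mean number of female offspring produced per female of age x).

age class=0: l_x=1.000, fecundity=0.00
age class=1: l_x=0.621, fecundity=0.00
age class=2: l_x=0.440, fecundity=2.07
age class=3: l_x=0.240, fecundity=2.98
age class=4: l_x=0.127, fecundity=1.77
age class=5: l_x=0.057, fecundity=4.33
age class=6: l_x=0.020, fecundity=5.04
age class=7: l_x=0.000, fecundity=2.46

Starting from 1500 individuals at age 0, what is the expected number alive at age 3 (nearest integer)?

Expected survivors = N0 · l_3 = 1500 × 0.240 = 360 → 360

360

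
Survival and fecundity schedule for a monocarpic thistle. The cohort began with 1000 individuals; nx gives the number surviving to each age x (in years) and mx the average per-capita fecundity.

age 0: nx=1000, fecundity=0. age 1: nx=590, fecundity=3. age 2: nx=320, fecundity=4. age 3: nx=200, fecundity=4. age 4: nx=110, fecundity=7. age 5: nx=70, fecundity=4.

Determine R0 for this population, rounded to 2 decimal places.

lx = nx/n0 = nx/1000: 1, 0.59, 0.32, 0.2, 0.11, 0.07
lx·mx by age: 0, 1.77, 1.28, 0.8, 0.77, 0.28
R0 = Σ lx·mx = 4.9 → 4.90

4.90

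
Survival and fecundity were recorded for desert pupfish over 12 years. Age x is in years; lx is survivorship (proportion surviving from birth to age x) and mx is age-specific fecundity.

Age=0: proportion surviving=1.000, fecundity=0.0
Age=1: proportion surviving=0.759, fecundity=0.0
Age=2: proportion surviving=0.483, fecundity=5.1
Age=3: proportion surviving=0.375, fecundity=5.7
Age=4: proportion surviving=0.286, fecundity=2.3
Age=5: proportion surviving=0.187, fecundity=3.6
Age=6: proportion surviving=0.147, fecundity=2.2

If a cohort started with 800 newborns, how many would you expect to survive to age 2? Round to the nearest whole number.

386

Expected survivors = N0 · l_2 = 800 × 0.483 = 386.4 → 386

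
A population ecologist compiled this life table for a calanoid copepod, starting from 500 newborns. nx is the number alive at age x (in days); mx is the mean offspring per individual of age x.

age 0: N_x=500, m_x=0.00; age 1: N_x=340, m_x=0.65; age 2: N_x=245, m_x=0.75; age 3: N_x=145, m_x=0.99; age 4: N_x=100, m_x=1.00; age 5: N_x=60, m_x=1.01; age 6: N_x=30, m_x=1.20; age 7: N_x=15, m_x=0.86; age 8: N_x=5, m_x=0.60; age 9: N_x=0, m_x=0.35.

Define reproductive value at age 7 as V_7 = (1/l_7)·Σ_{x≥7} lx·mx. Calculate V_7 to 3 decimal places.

1.060

lx = nx/n0 = nx/500: 1, 0.68, 0.49, 0.29, 0.2, 0.12, 0.06, 0.03, 0.01, 0
lx·mx for x ≥ 7: 0.0258, 0.006, 0 → sum = 0.0318
V_7 = 0.0318 / l_7 = 0.0318 / 0.03 = 1.06 → 1.060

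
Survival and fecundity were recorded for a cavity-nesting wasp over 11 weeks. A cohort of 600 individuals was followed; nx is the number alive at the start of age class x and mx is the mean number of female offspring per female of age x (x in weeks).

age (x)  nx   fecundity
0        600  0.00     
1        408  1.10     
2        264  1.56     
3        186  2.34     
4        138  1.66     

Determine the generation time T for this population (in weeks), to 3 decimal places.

2.292

lx = nx/n0 = nx/600: 1, 0.68, 0.44, 0.31, 0.23
lx·mx: 0, 0.748, 0.6864, 0.7254, 0.3818 → R0 = 2.5416
x·lx·mx: 0, 0.748, 1.3728, 2.1762, 1.5272 → Σ = 5.8242
T = 5.8242 / 2.5416 = 2.291549… → 2.292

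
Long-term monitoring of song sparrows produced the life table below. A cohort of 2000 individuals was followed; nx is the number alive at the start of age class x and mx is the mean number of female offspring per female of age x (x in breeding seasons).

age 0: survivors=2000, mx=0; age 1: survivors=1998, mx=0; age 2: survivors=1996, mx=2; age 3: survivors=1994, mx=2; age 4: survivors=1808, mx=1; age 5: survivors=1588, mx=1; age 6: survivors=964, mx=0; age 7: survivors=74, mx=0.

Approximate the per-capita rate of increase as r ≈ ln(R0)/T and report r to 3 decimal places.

lx = nx/n0 = nx/2000: 1, 0.999, 0.998, 0.997, 0.904, 0.794, 0.482, 0.037
R0 = Σ lx·mx = 0 + 0 + 1.996 + 1.994 + 0.904 + 0.794 + 0 + 0 = 5.688
Σ x·lx·mx = 17.56; T = 17.56/5.688 = 3.0872…
r ≈ ln(R0)/T = ln(5.688)/3.0872… = 0.56309… → 0.563

0.563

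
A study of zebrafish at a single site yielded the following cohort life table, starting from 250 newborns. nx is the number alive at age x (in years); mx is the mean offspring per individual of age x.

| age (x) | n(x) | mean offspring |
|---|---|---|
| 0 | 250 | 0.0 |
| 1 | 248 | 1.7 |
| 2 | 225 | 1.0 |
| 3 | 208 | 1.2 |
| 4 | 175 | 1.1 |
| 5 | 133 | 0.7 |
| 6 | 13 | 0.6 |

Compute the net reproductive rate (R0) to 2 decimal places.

lx = nx/n0 = nx/250: 1, 0.992, 0.9, 0.832, 0.7, 0.532, 0.052
lx·mx by age: 0, 1.6864, 0.9, 0.9984, 0.77, 0.3724, 0.0312
R0 = Σ lx·mx = 4.7584 → 4.76

4.76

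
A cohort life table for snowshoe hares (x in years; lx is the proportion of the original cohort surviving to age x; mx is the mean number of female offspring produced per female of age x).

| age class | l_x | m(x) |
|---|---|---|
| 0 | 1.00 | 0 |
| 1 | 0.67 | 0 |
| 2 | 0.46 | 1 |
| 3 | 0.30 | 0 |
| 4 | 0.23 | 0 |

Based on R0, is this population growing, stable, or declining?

declining

R0 = Σ lx·mx = 0 + 0 + 0.46 + 0 + 0 = 0.46
R0 < 1, so the population is declining.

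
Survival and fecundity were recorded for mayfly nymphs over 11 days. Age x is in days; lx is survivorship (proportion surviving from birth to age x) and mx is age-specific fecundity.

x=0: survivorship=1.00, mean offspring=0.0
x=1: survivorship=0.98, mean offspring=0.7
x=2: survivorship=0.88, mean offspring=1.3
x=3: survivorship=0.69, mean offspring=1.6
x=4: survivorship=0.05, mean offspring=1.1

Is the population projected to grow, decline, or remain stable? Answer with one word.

growing

R0 = Σ lx·mx = 0 + 0.686 + 1.144 + 1.104 + 0.055 = 2.989
R0 > 1, so the population is growing.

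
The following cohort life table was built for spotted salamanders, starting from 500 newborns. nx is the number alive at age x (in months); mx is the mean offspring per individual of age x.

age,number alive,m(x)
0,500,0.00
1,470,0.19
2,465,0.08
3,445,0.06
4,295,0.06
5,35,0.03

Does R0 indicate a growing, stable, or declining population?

declining

lx = nx/n0 = nx/500: 1, 0.94, 0.93, 0.89, 0.59, 0.07
R0 = Σ lx·mx = 0 + 0.1786 + 0.0744 + 0.0534 + 0.0354 + 0.0021 = 0.3439
R0 < 1, so the population is declining.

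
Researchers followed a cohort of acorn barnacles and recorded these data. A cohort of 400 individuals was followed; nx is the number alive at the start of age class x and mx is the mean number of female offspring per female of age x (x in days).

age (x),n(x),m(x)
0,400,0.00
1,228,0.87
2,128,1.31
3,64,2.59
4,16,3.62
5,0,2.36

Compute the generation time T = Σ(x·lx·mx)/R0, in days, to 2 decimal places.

2.14

lx = nx/n0 = nx/400: 1, 0.57, 0.32, 0.16, 0.04, 0
lx·mx: 0, 0.4959, 0.4192, 0.4144, 0.1448, 0 → R0 = 1.4743
x·lx·mx: 0, 0.4959, 0.8384, 1.2432, 0.5792, 0 → Σ = 3.1567
T = 3.1567 / 1.4743 = 2.141152… → 2.14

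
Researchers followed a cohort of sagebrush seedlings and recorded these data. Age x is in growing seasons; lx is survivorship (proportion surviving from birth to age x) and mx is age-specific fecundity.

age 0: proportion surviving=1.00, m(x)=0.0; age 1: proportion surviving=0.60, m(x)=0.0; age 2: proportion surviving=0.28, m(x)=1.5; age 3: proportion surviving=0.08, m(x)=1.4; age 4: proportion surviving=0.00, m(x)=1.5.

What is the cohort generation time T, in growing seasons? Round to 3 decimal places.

2.211

lx·mx: 0, 0, 0.42, 0.112, 0 → R0 = 0.532
x·lx·mx: 0, 0, 0.84, 0.336, 0 → Σ = 1.176
T = 1.176 / 0.532 = 2.210526… → 2.211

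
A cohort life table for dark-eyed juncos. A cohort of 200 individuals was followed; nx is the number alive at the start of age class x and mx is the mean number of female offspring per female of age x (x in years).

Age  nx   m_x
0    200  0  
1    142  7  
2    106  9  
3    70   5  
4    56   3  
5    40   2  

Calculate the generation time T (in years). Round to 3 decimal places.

1.973

lx = nx/n0 = nx/200: 1, 0.71, 0.53, 0.35, 0.28, 0.2
lx·mx: 0, 4.97, 4.77, 1.75, 0.84, 0.4 → R0 = 12.73
x·lx·mx: 0, 4.97, 9.54, 5.25, 3.36, 2 → Σ = 25.12
T = 25.12 / 12.73 = 1.973291… → 1.973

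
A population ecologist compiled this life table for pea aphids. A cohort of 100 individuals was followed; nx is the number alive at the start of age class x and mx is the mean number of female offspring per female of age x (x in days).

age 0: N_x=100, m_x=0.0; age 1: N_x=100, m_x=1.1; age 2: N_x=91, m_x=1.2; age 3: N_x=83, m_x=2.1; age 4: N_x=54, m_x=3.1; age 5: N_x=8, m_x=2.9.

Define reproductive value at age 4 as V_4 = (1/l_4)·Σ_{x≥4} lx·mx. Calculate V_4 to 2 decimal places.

lx = nx/n0 = nx/100: 1, 1, 0.91, 0.83, 0.54, 0.08
lx·mx for x ≥ 4: 1.674, 0.232 → sum = 1.906
V_4 = 1.906 / l_4 = 1.906 / 0.54 = 3.52963… → 3.53

3.53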